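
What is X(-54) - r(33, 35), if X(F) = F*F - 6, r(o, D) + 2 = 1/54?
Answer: 157247/54 ≈ 2912.0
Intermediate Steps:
r(o, D) = -107/54 (r(o, D) = -2 + 1/54 = -107/54)
X(F) = -6 + F**2 (X(F) = F**2 - 6 = -6 + F**2)
X(-54) - r(33, 35) = (-6 + (-54)**2) - 1*(-107/54) = (-6 + 2916) + 107/54 = 2910 + 107/54 = 157247/54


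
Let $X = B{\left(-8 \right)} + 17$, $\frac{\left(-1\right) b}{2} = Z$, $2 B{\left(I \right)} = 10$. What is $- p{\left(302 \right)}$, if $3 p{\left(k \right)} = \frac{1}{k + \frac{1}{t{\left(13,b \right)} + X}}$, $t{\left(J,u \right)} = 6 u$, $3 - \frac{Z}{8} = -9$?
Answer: $- \frac{1130}{1023777} \approx -0.0011038$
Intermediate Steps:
$B{\left(I \right)} = 5$ ($B{\left(I \right)} = \frac{1}{2} \cdot 10 = 5$)
$Z = 96$ ($Z = 24 - -72 = 24 + 72 = 96$)
$b = -192$ ($b = \left(-2\right) 96 = -192$)
$X = 22$ ($X = 5 + 17 = 22$)
$p{\left(k \right)} = \frac{1}{3 \left(- \frac{1}{1130} + k\right)}$ ($p{\left(k \right)} = \frac{1}{3 \left(k + \frac{1}{6 \left(-192\right) + 22}\right)} = \frac{1}{3 \left(k + \frac{1}{-1152 + 22}\right)} = \frac{1}{3 \left(k + \frac{1}{-1130}\right)} = \frac{1}{3 \left(k - \frac{1}{1130}\right)} = \frac{1}{3 \left(- \frac{1}{1130} + k\right)}$)
$- p{\left(302 \right)} = - \frac{1130}{3 \left(-1 + 1130 \cdot 302\right)} = - \frac{1130}{3 \left(-1 + 341260\right)} = - \frac{1130}{3 \cdot 341259} = \left(-1\right) \frac{1130}{1023777} = - \frac{1130}{1023777}$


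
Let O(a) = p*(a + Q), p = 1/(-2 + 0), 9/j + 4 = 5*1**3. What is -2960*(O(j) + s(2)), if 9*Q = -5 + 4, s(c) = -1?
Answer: 145040/9 ≈ 16116.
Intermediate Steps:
j = 9 (j = 9/(-4 + 5*1**3) = 9/(-4 + 5*1) = 9/(-4 + 5) = 9/1 = 9*1 = 9)
p = -1/2 (p = 1/(-2) = -1/2 ≈ -0.50000)
Q = -1/9 (Q = (-5 + 4)/9 = (1/9)*(-1) = -1/9 ≈ -0.11111)
O(a) = 1/18 - a/2 (O(a) = -(a - 1/9)/2 = -(-1/9 + a)/2 = 1/18 - a/2)
-2960*(O(j) + s(2)) = -2960*((1/18 - 1/2*9) - 1) = -2960*((1/18 - 9/2) - 1) = -2960*(-40/9 - 1) = -2960*(-49/9) = 145040/9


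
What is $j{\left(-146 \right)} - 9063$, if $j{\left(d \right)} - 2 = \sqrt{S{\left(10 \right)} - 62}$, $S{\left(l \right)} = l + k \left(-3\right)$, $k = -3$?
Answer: $-9061 + i \sqrt{43} \approx -9061.0 + 6.5574 i$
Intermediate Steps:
$S{\left(l \right)} = 9 + l$ ($S{\left(l \right)} = l - -9 = l + 9 = 9 + l$)
$j{\left(d \right)} = 2 + i \sqrt{43}$ ($j{\left(d \right)} = 2 + \sqrt{\left(9 + 10\right) - 62} = 2 + \sqrt{19 - 62} = 2 + \sqrt{-43} = 2 + i \sqrt{43}$)
$j{\left(-146 \right)} - 9063 = \left(2 + i \sqrt{43}\right) - 9063 = -9061 + i \sqrt{43}$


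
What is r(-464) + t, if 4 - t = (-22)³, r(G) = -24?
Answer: 10628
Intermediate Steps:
t = 10652 (t = 4 - 1*(-22)³ = 4 - 1*(-10648) = 4 + 10648 = 10652)
r(-464) + t = -24 + 10652 = 10628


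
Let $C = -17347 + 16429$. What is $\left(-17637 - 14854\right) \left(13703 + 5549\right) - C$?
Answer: $-625515814$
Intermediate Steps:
$C = -918$
$\left(-17637 - 14854\right) \left(13703 + 5549\right) - C = \left(-17637 - 14854\right) \left(13703 + 5549\right) - -918 = \left(-32491\right) 19252 + 918 = -625516732 + 918 = -625515814$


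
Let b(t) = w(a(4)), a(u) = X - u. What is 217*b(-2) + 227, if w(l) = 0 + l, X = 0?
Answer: -641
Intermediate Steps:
a(u) = -u (a(u) = 0 - u = -u)
w(l) = l
b(t) = -4 (b(t) = -1*4 = -4)
217*b(-2) + 227 = 217*(-4) + 227 = -868 + 227 = -641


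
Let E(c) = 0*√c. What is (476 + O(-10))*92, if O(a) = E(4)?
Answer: 43792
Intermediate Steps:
E(c) = 0
O(a) = 0
(476 + O(-10))*92 = (476 + 0)*92 = 476*92 = 43792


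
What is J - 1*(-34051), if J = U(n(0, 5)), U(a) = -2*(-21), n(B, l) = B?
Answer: 34093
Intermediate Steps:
U(a) = 42
J = 42
J - 1*(-34051) = 42 - 1*(-34051) = 42 + 34051 = 34093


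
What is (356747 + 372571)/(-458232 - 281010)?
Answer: -121553/123207 ≈ -0.98658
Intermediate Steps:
(356747 + 372571)/(-458232 - 281010) = 729318/(-739242) = 729318*(-1/739242) = -121553/123207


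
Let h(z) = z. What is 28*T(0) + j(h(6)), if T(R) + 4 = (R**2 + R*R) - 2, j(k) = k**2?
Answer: -132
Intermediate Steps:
T(R) = -6 + 2*R**2 (T(R) = -4 + ((R**2 + R*R) - 2) = -4 + ((R**2 + R**2) - 2) = -4 + (2*R**2 - 2) = -4 + (-2 + 2*R**2) = -6 + 2*R**2)
28*T(0) + j(h(6)) = 28*(-6 + 2*0**2) + 6**2 = 28*(-6 + 2*0) + 36 = 28*(-6 + 0) + 36 = 28*(-6) + 36 = -168 + 36 = -132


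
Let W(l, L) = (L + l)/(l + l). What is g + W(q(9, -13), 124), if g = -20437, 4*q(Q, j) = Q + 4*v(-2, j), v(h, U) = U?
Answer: -1758035/86 ≈ -20442.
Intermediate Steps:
q(Q, j) = j + Q/4 (q(Q, j) = (Q + 4*j)/4 = j + Q/4)
W(l, L) = (L + l)/(2*l) (W(l, L) = (L + l)/((2*l)) = (L + l)*(1/(2*l)) = (L + l)/(2*l))
g + W(q(9, -13), 124) = -20437 + (124 + (-13 + (1/4)*9))/(2*(-13 + (1/4)*9)) = -20437 + (124 + (-13 + 9/4))/(2*(-13 + 9/4)) = -20437 + (124 - 43/4)/(2*(-43/4)) = -20437 + (1/2)*(-4/43)*(453/4) = -20437 - 453/86 = -1758035/86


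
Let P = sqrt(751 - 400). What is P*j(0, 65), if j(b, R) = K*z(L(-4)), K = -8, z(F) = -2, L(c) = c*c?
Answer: 48*sqrt(39) ≈ 299.76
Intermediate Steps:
L(c) = c**2
P = 3*sqrt(39) (P = sqrt(351) = 3*sqrt(39) ≈ 18.735)
j(b, R) = 16 (j(b, R) = -8*(-2) = 16)
P*j(0, 65) = (3*sqrt(39))*16 = 48*sqrt(39)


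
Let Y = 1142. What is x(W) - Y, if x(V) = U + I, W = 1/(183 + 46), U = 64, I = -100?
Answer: -1178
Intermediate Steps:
W = 1/229 ≈ 0.0043668
x(V) = -36 (x(V) = 64 - 100 = -36)
x(W) - Y = -36 - 1*1142 = -36 - 1142 = -1178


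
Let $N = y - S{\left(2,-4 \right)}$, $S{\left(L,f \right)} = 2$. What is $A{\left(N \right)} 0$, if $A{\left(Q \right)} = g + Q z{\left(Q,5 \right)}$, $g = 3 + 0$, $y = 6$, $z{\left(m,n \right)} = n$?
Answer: $0$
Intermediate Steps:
$g = 3$
$N = 4$ ($N = 6 - 2 = 4$)
$A{\left(Q \right)} = 3 + 5 Q$ ($A{\left(Q \right)} = 3 + Q 5 = 3 + 5 Q$)
$A{\left(N \right)} 0 = \left(3 + 5 \cdot 4\right) 0 = \left(3 + 20\right) 0 = 23 \cdot 0 = 0$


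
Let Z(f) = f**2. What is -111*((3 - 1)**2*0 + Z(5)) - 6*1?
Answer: -2781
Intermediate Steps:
-111*((3 - 1)**2*0 + Z(5)) - 6*1 = -111*((3 - 1)**2*0 + 5**2) - 6*1 = -111*(2**2*0 + 25) - 6 = -111*(4*0 + 25) - 6 = -111*(0 + 25) - 6 = -111*25 - 6 = -2775 - 6 = -2781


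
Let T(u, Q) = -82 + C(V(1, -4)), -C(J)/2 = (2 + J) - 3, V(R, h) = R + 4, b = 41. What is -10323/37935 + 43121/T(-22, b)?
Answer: -12123883/25290 ≈ -479.39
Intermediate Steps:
V(R, h) = 4 + R
C(J) = 2 - 2*J (C(J) = -2*((2 + J) - 3) = -2*(-1 + J) = 2 - 2*J)
T(u, Q) = -90 (T(u, Q) = -82 + (2 - 2*(4 + 1)) = -82 + (2 - 2*5) = -82 + (2 - 10) = -82 - 8 = -90)
-10323/37935 + 43121/T(-22, b) = -10323/37935 + 43121/(-90) = -10323*1/37935 + 43121*(-1/90) = -1147/4215 - 43121/90 = -12123883/25290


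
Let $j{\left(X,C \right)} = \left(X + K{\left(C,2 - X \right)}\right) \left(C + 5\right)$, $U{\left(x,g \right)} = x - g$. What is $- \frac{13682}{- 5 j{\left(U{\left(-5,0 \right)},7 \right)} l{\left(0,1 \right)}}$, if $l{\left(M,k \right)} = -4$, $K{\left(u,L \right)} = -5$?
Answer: $\frac{6841}{1200} \approx 5.7008$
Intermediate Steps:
$j{\left(X,C \right)} = \left(-5 + X\right) \left(5 + C\right)$ ($j{\left(X,C \right)} = \left(X - 5\right) \left(C + 5\right) = \left(-5 + X\right) \left(5 + C\right)$)
$- \frac{13682}{- 5 j{\left(U{\left(-5,0 \right)},7 \right)} l{\left(0,1 \right)}} = - \frac{13682}{- 5 \left(-25 - 35 + 5 \left(-5 - 0\right) + 7 \left(-5 - 0\right)\right) \left(-4\right)} = - \frac{13682}{- 5 \left(-25 - 35 + 5 \left(-5 + 0\right) + 7 \left(-5 + 0\right)\right) \left(-4\right)} = - \frac{13682}{- 5 \left(-25 - 35 + 5 \left(-5\right) + 7 \left(-5\right)\right) \left(-4\right)} = - \frac{13682}{- 5 \left(-25 - 35 - 25 - 35\right) \left(-4\right)} = - \frac{13682}{\left(-5\right) \left(-120\right) \left(-4\right)} = - \frac{13682}{600 \left(-4\right)} = - \frac{13682}{-2400} = \left(-13682\right) \left(- \frac{1}{2400}\right) = \frac{6841}{1200}$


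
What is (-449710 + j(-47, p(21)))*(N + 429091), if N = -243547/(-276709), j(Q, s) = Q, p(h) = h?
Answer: -53401261018528962/276709 ≈ -1.9299e+11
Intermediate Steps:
N = 243547/276709 (N = -243547*(-1/276709) = 243547/276709 ≈ 0.88016)
(-449710 + j(-47, p(21)))*(N + 429091) = (-449710 - 47)*(243547/276709 + 429091) = -449757*118733585066/276709 = -53401261018528962/276709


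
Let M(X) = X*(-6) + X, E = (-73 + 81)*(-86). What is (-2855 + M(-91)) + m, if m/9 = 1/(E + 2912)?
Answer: -5337591/2224 ≈ -2400.0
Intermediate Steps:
E = -688 (E = 8*(-86) = -688)
m = 9/2224 (m = 9/(-688 + 2912) = 9/2224 ≈ 0.0040468)
M(X) = -5*X (M(X) = -6*X + X = -5*X)
(-2855 + M(-91)) + m = (-2855 - 5*(-91)) + 9/2224 = (-2855 + 455) + 9/2224 = -2400 + 9/2224 = -5337591/2224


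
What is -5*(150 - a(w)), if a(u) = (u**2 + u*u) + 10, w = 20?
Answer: 3300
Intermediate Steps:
a(u) = 10 + 2*u**2 (a(u) = (u**2 + u**2) + 10 = 2*u**2 + 10 = 10 + 2*u**2)
-5*(150 - a(w)) = -5*(150 - (10 + 2*20**2)) = -5*(150 - (10 + 2*400)) = -5*(150 - (10 + 800)) = -5*(150 - 1*810) = -5*(150 - 810) = -5*(-660) = 3300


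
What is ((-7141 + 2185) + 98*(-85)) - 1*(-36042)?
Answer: 22756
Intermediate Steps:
((-7141 + 2185) + 98*(-85)) - 1*(-36042) = (-4956 - 8330) + 36042 = -13286 + 36042 = 22756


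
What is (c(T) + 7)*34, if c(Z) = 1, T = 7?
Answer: 272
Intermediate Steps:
(c(T) + 7)*34 = (1 + 7)*34 = 8*34 = 272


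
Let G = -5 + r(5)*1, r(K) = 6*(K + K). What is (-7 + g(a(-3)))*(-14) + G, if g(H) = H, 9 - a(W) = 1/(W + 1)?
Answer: 20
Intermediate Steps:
a(W) = 9 - 1/(1 + W) (a(W) = 9 - 1/(W + 1) = 9 - 1/(1 + W))
r(K) = 12*K (r(K) = 6*(2*K) = 12*K)
G = 55 (G = -5 + (12*5)*1 = -5 + 60*1 = -5 + 60 = 55)
(-7 + g(a(-3)))*(-14) + G = (-7 + (8 + 9*(-3))/(1 - 3))*(-14) + 55 = (-7 + (8 - 27)/(-2))*(-14) + 55 = (-7 - ½*(-19))*(-14) + 55 = (-7 + 19/2)*(-14) + 55 = (5/2)*(-14) + 55 = -35 + 55 = 20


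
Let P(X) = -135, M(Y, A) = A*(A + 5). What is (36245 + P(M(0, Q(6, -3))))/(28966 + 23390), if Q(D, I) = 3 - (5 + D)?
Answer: 18055/26178 ≈ 0.68970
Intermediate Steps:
Q(D, I) = -2 - D (Q(D, I) = 3 + (-5 - D) = -2 - D)
M(Y, A) = A*(5 + A)
(36245 + P(M(0, Q(6, -3))))/(28966 + 23390) = (36245 - 135)/(28966 + 23390) = 36110/52356 = 36110*(1/52356) = 18055/26178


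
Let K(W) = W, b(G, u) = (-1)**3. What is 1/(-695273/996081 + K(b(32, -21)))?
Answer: -996081/1691354 ≈ -0.58893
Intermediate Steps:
b(G, u) = -1
1/(-695273/996081 + K(b(32, -21))) = 1/(-695273/996081 - 1) = 1/(-1691354/996081) = -996081/1691354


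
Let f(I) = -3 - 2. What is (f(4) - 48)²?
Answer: 2809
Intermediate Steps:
f(I) = -5
(f(4) - 48)² = (-5 - 48)² = (-53)² = 2809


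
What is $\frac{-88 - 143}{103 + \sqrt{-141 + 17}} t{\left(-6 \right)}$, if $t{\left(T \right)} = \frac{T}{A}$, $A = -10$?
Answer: $- \frac{71379}{53665} + \frac{1386 i \sqrt{31}}{53665} \approx -1.3301 + 0.1438 i$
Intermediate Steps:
$t{\left(T \right)} = - \frac{T}{10}$ ($t{\left(T \right)} = \frac{T}{-10} = T \left(- \frac{1}{10}\right) = - \frac{T}{10}$)
$\frac{-88 - 143}{103 + \sqrt{-141 + 17}} t{\left(-6 \right)} = \frac{-88 - 143}{103 + \sqrt{-141 + 17}} \left(\left(- \frac{1}{10}\right) \left(-6\right)\right) = - \frac{231}{103 + \sqrt{-124}} \cdot \frac{3}{5} = - \frac{231}{103 + 2 i \sqrt{31}} \cdot \frac{3}{5} = - \frac{693}{5 \left(103 + 2 i \sqrt{31}\right)}$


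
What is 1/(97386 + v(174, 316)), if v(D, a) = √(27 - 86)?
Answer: 97386/9484033055 - I*√59/9484033055 ≈ 1.0268e-5 - 8.099e-10*I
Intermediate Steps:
v(D, a) = I*√59 (v(D, a) = √(-59) = I*√59)
1/(97386 + v(174, 316)) = 1/(97386 + I*√59)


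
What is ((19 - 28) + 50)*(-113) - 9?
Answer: -4642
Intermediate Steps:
((19 - 28) + 50)*(-113) - 9 = (-9 + 50)*(-113) - 9 = 41*(-113) - 9 = -4633 - 9 = -4642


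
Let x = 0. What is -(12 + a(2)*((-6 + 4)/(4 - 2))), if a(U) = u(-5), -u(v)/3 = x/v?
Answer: -12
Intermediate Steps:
u(v) = 0 (u(v) = -0/v = -3*0 = 0)
a(U) = 0
-(12 + a(2)*((-6 + 4)/(4 - 2))) = -(12 + 0*((-6 + 4)/(4 - 2))) = -(12 + 0*(-2/2)) = -(12 + 0*(-2*1/2)) = -(12 + 0*(-1)) = -(12 + 0) = -1*12 = -12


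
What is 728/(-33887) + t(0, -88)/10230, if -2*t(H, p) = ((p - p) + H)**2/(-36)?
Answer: -104/4841 ≈ -0.021483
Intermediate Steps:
t(H, p) = H**2/72 (t(H, p) = -((p - p) + H)**2/(2*(-36)) = -(0 + H)**2*(-1)/(2*36) = -H**2*(-1)/(2*36) = -(-1)*H**2/72 = H**2/72)
728/(-33887) + t(0, -88)/10230 = 728/(-33887) + ((1/72)*0**2)/10230 = 728*(-1/33887) + ((1/72)*0)*(1/10230) = -104/4841 + 0*(1/10230) = -104/4841 + 0 = -104/4841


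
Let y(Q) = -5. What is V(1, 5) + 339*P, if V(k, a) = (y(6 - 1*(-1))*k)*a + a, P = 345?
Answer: 116935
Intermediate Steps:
V(k, a) = a - 5*a*k (V(k, a) = (-5*k)*a + a = -5*a*k + a = a - 5*a*k)
V(1, 5) + 339*P = 5*(1 - 5*1) + 339*345 = 5*(1 - 5) + 116955 = 5*(-4) + 116955 = -20 + 116955 = 116935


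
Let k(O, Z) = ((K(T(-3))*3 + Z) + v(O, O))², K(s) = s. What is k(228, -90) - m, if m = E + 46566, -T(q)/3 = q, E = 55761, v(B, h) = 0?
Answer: -98358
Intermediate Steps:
T(q) = -3*q
k(O, Z) = (27 + Z)² (k(O, Z) = ((-3*(-3)*3 + Z) + 0)² = ((9*3 + Z) + 0)² = ((27 + Z) + 0)² = (27 + Z)²)
m = 102327 (m = 55761 + 46566 = 102327)
k(228, -90) - m = (27 - 90)² - 1*102327 = (-63)² - 102327 = 3969 - 102327 = -98358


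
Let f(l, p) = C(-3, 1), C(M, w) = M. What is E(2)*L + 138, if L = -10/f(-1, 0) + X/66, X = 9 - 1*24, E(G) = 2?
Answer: 4759/33 ≈ 144.21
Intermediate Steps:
f(l, p) = -3
X = -15 (X = 9 - 24 = -15)
L = 205/66 (L = -10/(-3) - 15/66 = -10*(-⅓) - 15*1/66 = 10/3 - 5/22 = 205/66 ≈ 3.1061)
E(2)*L + 138 = 2*(205/66) + 138 = 205/33 + 138 = 4759/33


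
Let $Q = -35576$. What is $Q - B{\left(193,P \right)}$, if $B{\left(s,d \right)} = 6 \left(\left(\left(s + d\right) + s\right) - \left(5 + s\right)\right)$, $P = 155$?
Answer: $-37634$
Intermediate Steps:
$B{\left(s,d \right)} = -30 + 6 d + 6 s$ ($B{\left(s,d \right)} = 6 \left(\left(\left(d + s\right) + s\right) - \left(5 + s\right)\right) = 6 \left(\left(d + 2 s\right) - \left(5 + s\right)\right) = 6 \left(-5 + d + s\right) = -30 + 6 d + 6 s$)
$Q - B{\left(193,P \right)} = -35576 - \left(-30 + 6 \cdot 155 + 6 \cdot 193\right) = -35576 - \left(-30 + 930 + 1158\right) = -35576 - 2058 = -37634$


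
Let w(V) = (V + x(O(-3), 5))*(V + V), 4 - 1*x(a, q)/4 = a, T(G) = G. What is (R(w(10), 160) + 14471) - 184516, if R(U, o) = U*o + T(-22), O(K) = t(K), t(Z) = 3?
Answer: -125267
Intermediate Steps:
O(K) = 3
x(a, q) = 16 - 4*a
w(V) = 2*V*(4 + V) (w(V) = (V + (16 - 4*3))*(V + V) = (V + (16 - 12))*(2*V) = (V + 4)*(2*V) = (4 + V)*(2*V) = 2*V*(4 + V))
R(U, o) = -22 + U*o (R(U, o) = U*o - 22 = -22 + U*o)
(R(w(10), 160) + 14471) - 184516 = ((-22 + (2*10*(4 + 10))*160) + 14471) - 184516 = ((-22 + (2*10*14)*160) + 14471) - 184516 = ((-22 + 280*160) + 14471) - 184516 = ((-22 + 44800) + 14471) - 184516 = (44778 + 14471) - 184516 = 59249 - 184516 = -125267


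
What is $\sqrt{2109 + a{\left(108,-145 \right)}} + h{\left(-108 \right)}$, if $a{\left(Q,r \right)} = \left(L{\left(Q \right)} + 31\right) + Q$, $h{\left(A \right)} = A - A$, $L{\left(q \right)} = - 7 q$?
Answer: $2 \sqrt{373} \approx 38.626$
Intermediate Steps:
$h{\left(A \right)} = 0$
$a{\left(Q,r \right)} = 31 - 6 Q$ ($a{\left(Q,r \right)} = \left(- 7 Q + 31\right) + Q = \left(31 - 7 Q\right) + Q = 31 - 6 Q$)
$\sqrt{2109 + a{\left(108,-145 \right)}} + h{\left(-108 \right)} = \sqrt{2109 + \left(31 - 648\right)} + 0 = \sqrt{2109 - 617} + 0 = \sqrt{1492} + 0 = 2 \sqrt{373} + 0 = 2 \sqrt{373}$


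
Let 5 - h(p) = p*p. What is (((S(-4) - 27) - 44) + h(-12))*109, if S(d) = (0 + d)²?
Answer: -21146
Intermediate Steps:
h(p) = 5 - p² (h(p) = 5 - p*p = 5 - p²)
S(d) = d²
(((S(-4) - 27) - 44) + h(-12))*109 = ((((-4)² - 27) - 44) + (5 - 1*(-12)²))*109 = (((16 - 27) - 44) + (5 - 1*144))*109 = ((-11 - 44) + (5 - 144))*109 = (-55 - 139)*109 = -194*109 = -21146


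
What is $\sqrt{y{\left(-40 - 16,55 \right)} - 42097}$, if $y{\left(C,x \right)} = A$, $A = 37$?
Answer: $2 i \sqrt{10515} \approx 205.09 i$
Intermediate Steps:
$y{\left(C,x \right)} = 37$
$\sqrt{y{\left(-40 - 16,55 \right)} - 42097} = \sqrt{37 - 42097} = \sqrt{-42060} = 2 i \sqrt{10515}$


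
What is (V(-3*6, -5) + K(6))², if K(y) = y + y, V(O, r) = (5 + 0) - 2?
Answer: 225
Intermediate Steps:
V(O, r) = 3 (V(O, r) = 5 - 2 = 3)
K(y) = 2*y
(V(-3*6, -5) + K(6))² = (3 + 2*6)² = (3 + 12)² = 15² = 225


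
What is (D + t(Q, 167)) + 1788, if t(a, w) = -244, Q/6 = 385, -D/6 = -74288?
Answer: 447272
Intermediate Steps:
D = 445728 (D = -6*(-74288) = 445728)
Q = 2310 (Q = 6*385 = 2310)
(D + t(Q, 167)) + 1788 = (445728 - 244) + 1788 = 445484 + 1788 = 447272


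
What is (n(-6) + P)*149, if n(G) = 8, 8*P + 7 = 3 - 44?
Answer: 298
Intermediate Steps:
P = -6 (P = -7/8 + (3 - 44)/8 = -7/8 + (⅛)*(-41) = -7/8 - 41/8 = -6)
(n(-6) + P)*149 = (8 - 6)*149 = 2*149 = 298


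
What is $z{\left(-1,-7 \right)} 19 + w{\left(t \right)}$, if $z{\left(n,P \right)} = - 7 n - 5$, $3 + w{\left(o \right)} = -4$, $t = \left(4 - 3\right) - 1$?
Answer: $31$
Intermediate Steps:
$t = 0$ ($t = 1 - 1 = 0$)
$w{\left(o \right)} = -7$ ($w{\left(o \right)} = -3 - 4 = -7$)
$z{\left(n,P \right)} = -5 - 7 n$
$z{\left(-1,-7 \right)} 19 + w{\left(t \right)} = \left(-5 - -7\right) 19 - 7 = \left(-5 + 7\right) 19 - 7 = 2 \cdot 19 - 7 = 38 - 7 = 31$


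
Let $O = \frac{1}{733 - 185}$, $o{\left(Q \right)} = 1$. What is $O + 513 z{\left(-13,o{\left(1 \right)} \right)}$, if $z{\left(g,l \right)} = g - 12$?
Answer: $- \frac{7028099}{548} \approx -12825.0$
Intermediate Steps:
$z{\left(g,l \right)} = -12 + g$
$O = \frac{1}{548}$ ($O = \frac{1}{733 - 185} = \frac{1}{548} \approx 0.0018248$)
$O + 513 z{\left(-13,o{\left(1 \right)} \right)} = \frac{1}{548} + 513 \left(-12 - 13\right) = \frac{1}{548} + 513 \left(-25\right) = \frac{1}{548} - 12825 = - \frac{7028099}{548}$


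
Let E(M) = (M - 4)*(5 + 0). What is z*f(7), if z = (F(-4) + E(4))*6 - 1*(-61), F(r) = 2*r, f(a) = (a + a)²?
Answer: 2548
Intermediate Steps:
f(a) = 4*a² (f(a) = (2*a)² = 4*a²)
E(M) = -20 + 5*M (E(M) = (-4 + M)*5 = -20 + 5*M)
z = 13 (z = (2*(-4) + (-20 + 5*4))*6 - 1*(-61) = (-8 + (-20 + 20))*6 + 61 = (-8 + 0)*6 + 61 = -8*6 + 61 = -48 + 61 = 13)
z*f(7) = 13*(4*7²) = 13*(4*49) = 13*196 = 2548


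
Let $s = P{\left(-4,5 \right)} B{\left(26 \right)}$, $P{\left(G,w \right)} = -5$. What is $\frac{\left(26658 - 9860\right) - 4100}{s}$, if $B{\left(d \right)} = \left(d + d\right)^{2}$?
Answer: $- \frac{6349}{6760} \approx -0.9392$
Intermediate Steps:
$B{\left(d \right)} = 4 d^{2}$ ($B{\left(d \right)} = \left(2 d\right)^{2} = 4 d^{2}$)
$s = -13520$ ($s = - 5 \cdot 4 \cdot 26^{2} = - 5 \cdot 4 \cdot 676 = \left(-5\right) 2704 = -13520$)
$\frac{\left(26658 - 9860\right) - 4100}{s} = \frac{\left(26658 - 9860\right) - 4100}{-13520} = \left(16798 - 4100\right) \left(- \frac{1}{13520}\right) = 12698 \left(- \frac{1}{13520}\right) = - \frac{6349}{6760}$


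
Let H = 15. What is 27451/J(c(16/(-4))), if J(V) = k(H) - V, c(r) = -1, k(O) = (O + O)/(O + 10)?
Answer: 137255/11 ≈ 12478.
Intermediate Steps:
k(O) = 2*O/(10 + O) (k(O) = (2*O)/(10 + O) = 2*O/(10 + O))
J(V) = 6/5 - V (J(V) = 2*15/(10 + 15) - V = 2*15/25 - V = 2*15*(1/25) - V = 6/5 - V)
27451/J(c(16/(-4))) = 27451/(6/5 - 1*(-1)) = 27451/(6/5 + 1) = 27451/(11/5) = 27451*(5/11) = 137255/11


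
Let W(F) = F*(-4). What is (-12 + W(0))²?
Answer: 144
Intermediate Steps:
W(F) = -4*F
(-12 + W(0))² = (-12 - 4*0)² = (-12 + 0)² = (-12)² = 144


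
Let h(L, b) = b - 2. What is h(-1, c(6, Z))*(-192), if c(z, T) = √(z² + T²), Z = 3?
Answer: 384 - 576*√5 ≈ -903.98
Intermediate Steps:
c(z, T) = √(T² + z²)
h(L, b) = -2 + b
h(-1, c(6, Z))*(-192) = (-2 + √(3² + 6²))*(-192) = (-2 + √(9 + 36))*(-192) = (-2 + √45)*(-192) = (-2 + 3*√5)*(-192) = 384 - 576*√5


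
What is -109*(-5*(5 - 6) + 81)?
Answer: -9374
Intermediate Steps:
-109*(-5*(5 - 6) + 81) = -109*(-5*(-1) + 81) = -109*(5 + 81) = -109*86 = -9374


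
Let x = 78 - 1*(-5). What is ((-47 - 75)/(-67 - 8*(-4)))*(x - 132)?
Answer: -854/5 ≈ -170.80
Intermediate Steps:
x = 83 (x = 78 + 5 = 83)
((-47 - 75)/(-67 - 8*(-4)))*(x - 132) = ((-47 - 75)/(-67 - 8*(-4)))*(83 - 132) = -122/(-67 + 32)*(-49) = -122/(-35)*(-49) = -122*(-1/35)*(-49) = (122/35)*(-49) = -854/5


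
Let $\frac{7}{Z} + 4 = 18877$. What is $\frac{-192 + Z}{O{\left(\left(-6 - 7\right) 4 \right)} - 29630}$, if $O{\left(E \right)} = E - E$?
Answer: $\frac{3623609}{559206990} \approx 0.0064799$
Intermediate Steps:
$Z = \frac{7}{18873}$ ($Z = \frac{7}{-4 + 18877} = \frac{7}{18873} \approx 0.0003709$)
$O{\left(E \right)} = 0$
$\frac{-192 + Z}{O{\left(\left(-6 - 7\right) 4 \right)} - 29630} = \frac{-192 + \frac{7}{18873}}{0 - 29630} = - \frac{3623609}{18873 \left(-29630\right)} = \left(- \frac{3623609}{18873}\right) \left(- \frac{1}{29630}\right) = \frac{3623609}{559206990}$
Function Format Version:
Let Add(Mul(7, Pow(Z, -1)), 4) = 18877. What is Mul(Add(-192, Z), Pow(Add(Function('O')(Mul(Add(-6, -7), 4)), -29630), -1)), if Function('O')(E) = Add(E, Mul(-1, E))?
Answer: Rational(3623609, 559206990) ≈ 0.0064799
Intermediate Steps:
Z = Rational(7, 18873) (Z = Mul(7, Pow(Add(-4, 18877), -1)) = Mul(7, Pow(18873, -1)) = Mul(7, Rational(1, 18873)) = Rational(7, 18873) ≈ 0.00037090)
Function('O')(E) = 0
Mul(Add(-192, Z), Pow(Add(Function('O')(Mul(Add(-6, -7), 4)), -29630), -1)) = Mul(Add(-192, Rational(7, 18873)), Pow(Add(0, -29630), -1)) = Mul(Rational(-3623609, 18873), Pow(-29630, -1)) = Mul(Rational(-3623609, 18873), Rational(-1, 29630)) = Rational(3623609, 559206990)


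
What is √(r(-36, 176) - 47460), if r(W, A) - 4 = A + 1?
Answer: I*√47279 ≈ 217.44*I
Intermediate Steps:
r(W, A) = 5 + A (r(W, A) = 4 + (A + 1) = 4 + (1 + A) = 5 + A)
√(r(-36, 176) - 47460) = √((5 + 176) - 47460) = √(181 - 47460) = √(-47279) = I*√47279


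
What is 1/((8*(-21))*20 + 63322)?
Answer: 1/59962 ≈ 1.6677e-5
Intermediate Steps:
1/((8*(-21))*20 + 63322) = 1/(-168*20 + 63322) = 1/(-3360 + 63322) = 1/59962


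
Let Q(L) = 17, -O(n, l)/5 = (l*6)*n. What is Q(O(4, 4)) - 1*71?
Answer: -54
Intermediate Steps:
O(n, l) = -30*l*n (O(n, l) = -5*l*6*n = -5*6*l*n = -30*l*n)
Q(O(4, 4)) - 1*71 = 17 - 1*71 = 17 - 71 = -54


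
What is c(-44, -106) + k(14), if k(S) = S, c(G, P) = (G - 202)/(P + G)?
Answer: 391/25 ≈ 15.640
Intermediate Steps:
c(G, P) = (-202 + G)/(G + P)
c(-44, -106) + k(14) = (-202 - 44)/(-44 - 106) + 14 = -246/(-150) + 14 = -1/150*(-246) + 14 = 41/25 + 14 = 391/25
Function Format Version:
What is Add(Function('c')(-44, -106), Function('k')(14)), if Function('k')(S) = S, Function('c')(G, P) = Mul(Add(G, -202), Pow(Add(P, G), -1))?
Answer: Rational(391, 25) ≈ 15.640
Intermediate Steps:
Function('c')(G, P) = Mul(Pow(Add(G, P), -1), Add(-202, G)) (Function('c')(G, P) = Mul(Add(-202, G), Pow(Add(G, P), -1)) = Mul(Pow(Add(G, P), -1), Add(-202, G)))
Add(Function('c')(-44, -106), Function('k')(14)) = Add(Mul(Pow(Add(-44, -106), -1), Add(-202, -44)), 14) = Add(Mul(Pow(-150, -1), -246), 14) = Add(Mul(Rational(-1, 150), -246), 14) = Add(Rational(41, 25), 14) = Rational(391, 25)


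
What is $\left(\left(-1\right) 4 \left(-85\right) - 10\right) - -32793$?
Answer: $33123$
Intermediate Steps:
$\left(\left(-1\right) 4 \left(-85\right) - 10\right) - -32793 = \left(\left(-4\right) \left(-85\right) - 10\right) + 32793 = \left(340 - 10\right) + 32793 = 330 + 32793 = 33123$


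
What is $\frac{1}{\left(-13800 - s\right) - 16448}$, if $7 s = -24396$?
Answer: $- \frac{7}{187340} \approx -3.7365 \cdot 10^{-5}$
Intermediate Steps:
$s = - \frac{24396}{7}$ ($s = \frac{1}{7} \left(-24396\right) = - \frac{24396}{7} \approx -3485.1$)
$\frac{1}{\left(-13800 - s\right) - 16448} = \frac{1}{\left(-13800 - - \frac{24396}{7}\right) - 16448} = \frac{1}{\left(-13800 + \frac{24396}{7}\right) - 16448} = \frac{1}{- \frac{72204}{7} - 16448} = \frac{1}{- \frac{187340}{7}} = - \frac{7}{187340}$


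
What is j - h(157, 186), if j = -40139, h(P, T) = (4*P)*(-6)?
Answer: -36371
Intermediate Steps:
h(P, T) = -24*P
j - h(157, 186) = -40139 - (-24)*157 = -40139 - 1*(-3768) = -40139 + 3768 = -36371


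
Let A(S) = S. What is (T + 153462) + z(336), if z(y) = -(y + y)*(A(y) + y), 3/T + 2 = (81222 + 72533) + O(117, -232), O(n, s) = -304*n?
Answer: -11744516189/39395 ≈ -2.9812e+5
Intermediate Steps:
T = 1/39395 (T = 3/(-2 + ((81222 + 72533) - 304*117)) = 3/(-2 + (153755 - 35568)) = 3/(-2 + 118187) = 3/118185 = 3*(1/118185) = 1/39395 ≈ 2.5384e-5)
z(y) = -4*y**2 (z(y) = -(y + y)*(y + y) = -2*y*2*y = -4*y**2)
(T + 153462) + z(336) = (1/39395 + 153462) - 4*336**2 = 6045635491/39395 - 4*112896 = 6045635491/39395 - 451584 = -11744516189/39395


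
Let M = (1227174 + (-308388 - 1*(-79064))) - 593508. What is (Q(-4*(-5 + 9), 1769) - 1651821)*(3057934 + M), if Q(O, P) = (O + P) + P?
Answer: -5706866068524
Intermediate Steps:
Q(O, P) = O + 2*P
M = 404342 (M = (1227174 + (-308388 + 79064)) - 593508 = (1227174 - 229324) - 593508 = 997850 - 593508 = 404342)
(Q(-4*(-5 + 9), 1769) - 1651821)*(3057934 + M) = ((-4*(-5 + 9) + 2*1769) - 1651821)*(3057934 + 404342) = ((-4*4 + 3538) - 1651821)*3462276 = ((-16 + 3538) - 1651821)*3462276 = (3522 - 1651821)*3462276 = -1648299*3462276 = -5706866068524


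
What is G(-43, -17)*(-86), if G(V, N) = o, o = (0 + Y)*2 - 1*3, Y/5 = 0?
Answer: 258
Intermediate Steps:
Y = 0 (Y = 5*0 = 0)
o = -3 (o = (0 + 0)*2 - 1*3 = 0*2 - 3 = 0 - 3 = -3)
G(V, N) = -3
G(-43, -17)*(-86) = -3*(-86) = 258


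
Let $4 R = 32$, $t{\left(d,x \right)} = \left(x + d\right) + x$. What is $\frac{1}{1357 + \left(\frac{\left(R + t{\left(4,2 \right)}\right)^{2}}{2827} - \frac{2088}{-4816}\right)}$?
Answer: $\frac{1701854}{2310307837} \approx 0.00073664$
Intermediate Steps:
$t{\left(d,x \right)} = d + 2 x$ ($t{\left(d,x \right)} = \left(d + x\right) + x = d + 2 x$)
$R = 8$ ($R = \frac{1}{4} \cdot 32 = 8$)
$\frac{1}{1357 + \left(\frac{\left(R + t{\left(4,2 \right)}\right)^{2}}{2827} - \frac{2088}{-4816}\right)} = \frac{1}{1357 + \left(\frac{\left(8 + \left(4 + 2 \cdot 2\right)\right)^{2}}{2827} - \frac{2088}{-4816}\right)} = \frac{1}{1357 + \left(\left(8 + \left(4 + 4\right)\right)^{2} \cdot \frac{1}{2827} - - \frac{261}{602}\right)} = \frac{1}{1357 + \left(\left(8 + 8\right)^{2} \cdot \frac{1}{2827} + \frac{261}{602}\right)} = \frac{1}{1357 + \left(16^{2} \cdot \frac{1}{2827} + \frac{261}{602}\right)} = \frac{1}{1357 + \left(256 \cdot \frac{1}{2827} + \frac{261}{602}\right)} = \frac{1}{1357 + \left(\frac{256}{2827} + \frac{261}{602}\right)} = \frac{1}{1357 + \frac{891959}{1701854}} = \frac{1}{\frac{2310307837}{1701854}} = \frac{1701854}{2310307837}$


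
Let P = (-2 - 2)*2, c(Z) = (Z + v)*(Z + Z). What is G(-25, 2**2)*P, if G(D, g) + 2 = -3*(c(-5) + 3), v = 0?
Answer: 1288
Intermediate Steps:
c(Z) = 2*Z**2 (c(Z) = (Z + 0)*(Z + Z) = Z*(2*Z) = 2*Z**2)
P = -8 (P = -4*2 = -8)
G(D, g) = -161 (G(D, g) = -2 - 3*(2*(-5)**2 + 3) = -2 - 3*(2*25 + 3) = -2 - 3*(50 + 3) = -2 - 3*53 = -2 - 159 = -161)
G(-25, 2**2)*P = -161*(-8) = 1288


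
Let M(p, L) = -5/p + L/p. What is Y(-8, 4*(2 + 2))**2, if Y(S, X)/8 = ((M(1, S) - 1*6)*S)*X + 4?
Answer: 379782144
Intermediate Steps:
Y(S, X) = 32 + 8*S*X*(-11 + S) (Y(S, X) = 8*((((-5 + S)/1 - 1*6)*S)*X + 4) = 8*(((1*(-5 + S) - 6)*S)*X + 4) = 8*((((-5 + S) - 6)*S)*X + 4) = 8*(((-11 + S)*S)*X + 4) = 8*((S*(-11 + S))*X + 4) = 8*(S*X*(-11 + S) + 4) = 8*(4 + S*X*(-11 + S)) = 32 + 8*S*X*(-11 + S))
Y(-8, 4*(2 + 2))**2 = (32 - 88*(-8)*4*(2 + 2) + 8*(4*(2 + 2))*(-8)**2)**2 = (32 - 88*(-8)*4*4 + 8*(4*4)*64)**2 = (32 - 88*(-8)*16 + 8*16*64)**2 = (32 + 11264 + 8192)**2 = 19488**2 = 379782144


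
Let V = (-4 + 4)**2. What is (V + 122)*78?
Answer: 9516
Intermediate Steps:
V = 0 (V = 0**2 = 0)
(V + 122)*78 = (0 + 122)*78 = 122*78 = 9516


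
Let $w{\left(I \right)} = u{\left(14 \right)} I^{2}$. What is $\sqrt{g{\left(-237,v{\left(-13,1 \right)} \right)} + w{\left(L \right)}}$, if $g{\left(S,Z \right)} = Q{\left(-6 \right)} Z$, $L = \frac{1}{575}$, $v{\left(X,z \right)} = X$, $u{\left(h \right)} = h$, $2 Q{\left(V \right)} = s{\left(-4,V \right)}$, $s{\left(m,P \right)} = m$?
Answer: $\frac{2 \sqrt{2149066}}{575} \approx 5.099$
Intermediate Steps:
$Q{\left(V \right)} = -2$ ($Q{\left(V \right)} = \frac{1}{2} \left(-4\right) = -2$)
$L = \frac{1}{575} \approx 0.0017391$
$g{\left(S,Z \right)} = - 2 Z$
$w{\left(I \right)} = 14 I^{2}$
$\sqrt{g{\left(-237,v{\left(-13,1 \right)} \right)} + w{\left(L \right)}} = \sqrt{\left(-2\right) \left(-13\right) + \frac{14}{330625}} = \sqrt{26 + 14 \cdot \frac{1}{330625}} = \sqrt{26 + \frac{14}{330625}} = \sqrt{\frac{8596264}{330625}} = \frac{2 \sqrt{2149066}}{575}$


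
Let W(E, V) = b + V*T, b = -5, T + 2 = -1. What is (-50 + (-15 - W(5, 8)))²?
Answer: 1296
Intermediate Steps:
T = -3 (T = -2 - 1 = -3)
W(E, V) = -5 - 3*V (W(E, V) = -5 + V*(-3) = -5 - 3*V)
(-50 + (-15 - W(5, 8)))² = (-50 + (-15 - (-5 - 3*8)))² = (-50 + (-15 - (-5 - 24)))² = (-50 + (-15 - 1*(-29)))² = (-50 + (-15 + 29))² = (-50 + 14)² = (-36)² = 1296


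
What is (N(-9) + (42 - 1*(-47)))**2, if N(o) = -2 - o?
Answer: 9216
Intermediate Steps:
(N(-9) + (42 - 1*(-47)))**2 = ((-2 - 1*(-9)) + (42 - 1*(-47)))**2 = ((-2 + 9) + (42 + 47))**2 = (7 + 89)**2 = 96**2 = 9216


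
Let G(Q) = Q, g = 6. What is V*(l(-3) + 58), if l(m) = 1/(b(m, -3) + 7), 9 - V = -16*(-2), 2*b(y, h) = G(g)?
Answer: -13363/10 ≈ -1336.3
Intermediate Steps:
b(y, h) = 3 (b(y, h) = (½)*6 = 3)
V = -23 (V = 9 - (-16)*(-2) = 9 - 1*32 = 9 - 32 = -23)
l(m) = ⅒ (l(m) = 1/(3 + 7) = 1/10 = ⅒)
V*(l(-3) + 58) = -23*(⅒ + 58) = -23*581/10 = -13363/10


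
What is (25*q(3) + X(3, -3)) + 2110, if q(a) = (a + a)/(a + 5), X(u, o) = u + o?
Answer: 8515/4 ≈ 2128.8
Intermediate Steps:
X(u, o) = o + u
q(a) = 2*a/(5 + a) (q(a) = (2*a)/(5 + a) = 2*a/(5 + a))
(25*q(3) + X(3, -3)) + 2110 = (25*(2*3/(5 + 3)) + (-3 + 3)) + 2110 = (25*(2*3/8) + 0) + 2110 = (25*(2*3*(1/8)) + 0) + 2110 = (25*(3/4) + 0) + 2110 = (75/4 + 0) + 2110 = 75/4 + 2110 = 8515/4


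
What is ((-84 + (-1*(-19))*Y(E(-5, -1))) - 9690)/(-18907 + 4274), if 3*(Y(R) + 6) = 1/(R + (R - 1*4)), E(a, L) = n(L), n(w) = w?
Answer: 178003/263394 ≈ 0.67581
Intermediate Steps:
E(a, L) = L
Y(R) = -6 + 1/(3*(-4 + 2*R)) (Y(R) = -6 + 1/(3*(R + (R - 1*4))) = -6 + 1/(3*(R + (R - 4))) = -6 + 1/(3*(R + (-4 + R))) = -6 + 1/(3*(-4 + 2*R)))
((-84 + (-1*(-19))*Y(E(-5, -1))) - 9690)/(-18907 + 4274) = ((-84 + (-1*(-19))*((73 - 36*(-1))/(6*(-2 - 1)))) - 9690)/(-18907 + 4274) = ((-84 + 19*((⅙)*(73 + 36)/(-3))) - 9690)/(-14633) = ((-84 + 19*((⅙)*(-⅓)*109)) - 9690)*(-1/14633) = ((-84 + 19*(-109/18)) - 9690)*(-1/14633) = ((-84 - 2071/18) - 9690)*(-1/14633) = (-3583/18 - 9690)*(-1/14633) = -178003/18*(-1/14633) = 178003/263394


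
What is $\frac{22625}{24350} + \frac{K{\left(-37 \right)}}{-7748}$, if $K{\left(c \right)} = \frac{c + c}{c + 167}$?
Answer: $\frac{227906069}{245262940} \approx 0.92923$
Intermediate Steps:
$K{\left(c \right)} = \frac{2 c}{167 + c}$
$\frac{22625}{24350} + \frac{K{\left(-37 \right)}}{-7748} = \frac{22625}{24350} + \frac{2 \left(-37\right) \frac{1}{167 - 37}}{-7748} = 22625 \cdot \frac{1}{24350} + 2 \left(-37\right) \frac{1}{130} \left(- \frac{1}{7748}\right) = \frac{905}{974} + 2 \left(-37\right) \frac{1}{130} \left(- \frac{1}{7748}\right) = \frac{905}{974} - - \frac{37}{503620} = \frac{905}{974} + \frac{37}{503620} = \frac{227906069}{245262940}$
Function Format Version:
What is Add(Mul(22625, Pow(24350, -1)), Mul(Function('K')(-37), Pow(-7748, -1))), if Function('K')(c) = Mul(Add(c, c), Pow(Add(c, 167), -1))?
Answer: Rational(227906069, 245262940) ≈ 0.92923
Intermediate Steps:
Function('K')(c) = Mul(2, c, Pow(Add(167, c), -1)) (Function('K')(c) = Mul(Mul(2, c), Pow(Add(167, c), -1)) = Mul(2, c, Pow(Add(167, c), -1)))
Add(Mul(22625, Pow(24350, -1)), Mul(Function('K')(-37), Pow(-7748, -1))) = Add(Mul(22625, Pow(24350, -1)), Mul(Mul(2, -37, Pow(Add(167, -37), -1)), Pow(-7748, -1))) = Add(Mul(22625, Rational(1, 24350)), Mul(Mul(2, -37, Pow(130, -1)), Rational(-1, 7748))) = Add(Rational(905, 974), Mul(Mul(2, -37, Rational(1, 130)), Rational(-1, 7748))) = Add(Rational(905, 974), Mul(Rational(-37, 65), Rational(-1, 7748))) = Add(Rational(905, 974), Rational(37, 503620)) = Rational(227906069, 245262940)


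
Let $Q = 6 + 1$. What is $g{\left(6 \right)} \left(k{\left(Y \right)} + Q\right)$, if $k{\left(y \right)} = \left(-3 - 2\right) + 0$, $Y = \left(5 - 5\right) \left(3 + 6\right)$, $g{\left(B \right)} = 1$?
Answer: $2$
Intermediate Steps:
$Q = 7$
$Y = 0$ ($Y = 0 \cdot 9 = 0$)
$k{\left(y \right)} = -5$ ($k{\left(y \right)} = -5 + 0 = -5$)
$g{\left(6 \right)} \left(k{\left(Y \right)} + Q\right) = 1 \left(-5 + 7\right) = 1 \cdot 2 = 2$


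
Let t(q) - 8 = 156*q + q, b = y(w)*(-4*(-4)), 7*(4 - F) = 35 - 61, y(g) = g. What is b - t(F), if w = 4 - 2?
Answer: -8310/7 ≈ -1187.1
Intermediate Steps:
w = 2
F = 54/7 (F = 4 - (35 - 61)/7 = 4 - 1/7*(-26) = 4 + 26/7 = 54/7 ≈ 7.7143)
b = 32 (b = 2*(-4*(-4)) = 2*16 = 32)
t(q) = 8 + 157*q (t(q) = 8 + (156*q + q) = 8 + 157*q)
b - t(F) = 32 - (8 + 157*(54/7)) = 32 - (8 + 8478/7) = 32 - 1*8534/7 = 32 - 8534/7 = -8310/7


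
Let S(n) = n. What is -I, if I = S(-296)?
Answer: 296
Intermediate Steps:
I = -296
-I = -1*(-296) = 296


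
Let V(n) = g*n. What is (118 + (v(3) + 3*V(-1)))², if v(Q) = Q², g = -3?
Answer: 18496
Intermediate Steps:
V(n) = -3*n
(118 + (v(3) + 3*V(-1)))² = (118 + (3² + 3*(-3*(-1))))² = (118 + (9 + 3*3))² = (118 + (9 + 9))² = (118 + 18)² = 136² = 18496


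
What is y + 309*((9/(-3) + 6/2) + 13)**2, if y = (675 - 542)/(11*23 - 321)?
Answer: 3550895/68 ≈ 52219.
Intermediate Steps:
y = -133/68 (y = 133/(253 - 321) = 133/(-68) = 133*(-1/68) = -133/68 ≈ -1.9559)
y + 309*((9/(-3) + 6/2) + 13)**2 = -133/68 + 309*((9/(-3) + 6/2) + 13)**2 = -133/68 + 309*((9*(-1/3) + 6*(1/2)) + 13)**2 = -133/68 + 309*((-3 + 3) + 13)**2 = -133/68 + 309*(0 + 13)**2 = -133/68 + 309*13**2 = -133/68 + 309*169 = -133/68 + 52221 = 3550895/68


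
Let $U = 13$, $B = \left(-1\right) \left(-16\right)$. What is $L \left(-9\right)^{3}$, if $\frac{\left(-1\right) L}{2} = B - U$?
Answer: $4374$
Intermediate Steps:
$B = 16$
$L = -6$ ($L = - 2 \left(16 - 13\right) = \left(-2\right) 3 = -6$)
$L \left(-9\right)^{3} = - 6 \left(-9\right)^{3} = \left(-6\right) \left(-729\right) = 4374$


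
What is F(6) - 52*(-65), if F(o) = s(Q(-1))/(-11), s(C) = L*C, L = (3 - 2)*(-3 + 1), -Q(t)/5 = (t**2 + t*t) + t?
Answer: 37170/11 ≈ 3379.1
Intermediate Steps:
Q(t) = -10*t**2 - 5*t (Q(t) = -5*((t**2 + t*t) + t) = -5*((t**2 + t**2) + t) = -5*(2*t**2 + t) = -5*(t + 2*t**2) = -10*t**2 - 5*t)
L = -2 (L = 1*(-2) = -2)
s(C) = -2*C
F(o) = -10/11 (F(o) = -(-10)*(-1)*(1 + 2*(-1))/(-11) = -(-10)*(-1)*(1 - 2)*(-1/11) = -(-10)*(-1)*(-1)*(-1/11) = -2*(-5)*(-1/11) = 10*(-1/11) = -10/11)
F(6) - 52*(-65) = -10/11 - 52*(-65) = -10/11 + 3380 = 37170/11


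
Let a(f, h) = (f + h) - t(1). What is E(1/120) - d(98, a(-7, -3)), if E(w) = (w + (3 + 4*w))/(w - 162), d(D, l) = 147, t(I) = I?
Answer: -2857898/19439 ≈ -147.02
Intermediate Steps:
a(f, h) = -1 + f + h (a(f, h) = (f + h) - 1*1 = (f + h) - 1 = -1 + f + h)
E(w) = (3 + 5*w)/(-162 + w)
E(1/120) - d(98, a(-7, -3)) = (3 + 5/120)/(-162 + 1/120) - 1*147 = (3 + 5*(1/120))/(-162 + 1/120) - 147 = (3 + 1/24)/(-19439/120) - 147 = -120/19439*73/24 - 147 = -365/19439 - 147 = -2857898/19439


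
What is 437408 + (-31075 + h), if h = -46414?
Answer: 359919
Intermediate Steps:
437408 + (-31075 + h) = 437408 + (-31075 - 46414) = 437408 - 77489 = 359919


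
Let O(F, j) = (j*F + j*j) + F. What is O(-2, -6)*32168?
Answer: 1479728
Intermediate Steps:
O(F, j) = F + j**2 + F*j (O(F, j) = (F*j + j**2) + F = (j**2 + F*j) + F = F + j**2 + F*j)
O(-2, -6)*32168 = (-2 + (-6)**2 - 2*(-6))*32168 = (-2 + 36 + 12)*32168 = 46*32168 = 1479728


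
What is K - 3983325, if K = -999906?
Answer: -4983231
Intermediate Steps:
K - 3983325 = -999906 - 3983325 = -4983231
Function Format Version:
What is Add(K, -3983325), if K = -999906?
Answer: -4983231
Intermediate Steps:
Add(K, -3983325) = Add(-999906, -3983325) = -4983231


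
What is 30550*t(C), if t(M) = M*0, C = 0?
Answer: 0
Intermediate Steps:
t(M) = 0
30550*t(C) = 30550*0 = 0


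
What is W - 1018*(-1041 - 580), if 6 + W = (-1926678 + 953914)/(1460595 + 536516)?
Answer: 3295575680328/1997111 ≈ 1.6502e+6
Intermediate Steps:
W = -12955430/1997111 (W = -6 + (-1926678 + 953914)/(1460595 + 536516) = -6 - 972764/1997111 = -12955430/1997111 ≈ -6.4871)
W - 1018*(-1041 - 580) = -12955430/1997111 - 1018*(-1041 - 580) = -12955430/1997111 - 1018*(-1621) = -12955430/1997111 + 1650178 = 3295575680328/1997111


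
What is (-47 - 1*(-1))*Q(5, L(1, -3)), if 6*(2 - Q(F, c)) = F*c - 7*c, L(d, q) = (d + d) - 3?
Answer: -230/3 ≈ -76.667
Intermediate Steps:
L(d, q) = -3 + 2*d (L(d, q) = 2*d - 3 = -3 + 2*d)
Q(F, c) = 2 + 7*c/6 - F*c/6 (Q(F, c) = 2 - (F*c - 7*c)/6 = 2 - (-7*c + F*c)/6 = 2 + (7*c/6 - F*c/6) = 2 + 7*c/6 - F*c/6)
(-47 - 1*(-1))*Q(5, L(1, -3)) = (-47 - 1*(-1))*(2 + 7*(-3 + 2*1)/6 - ⅙*5*(-3 + 2*1)) = (-47 + 1)*(2 + 7*(-3 + 2)/6 - ⅙*5*(-3 + 2)) = -46*(2 + (7/6)*(-1) - ⅙*5*(-1)) = -46*(2 - 7/6 + ⅚) = -46*5/3 = -230/3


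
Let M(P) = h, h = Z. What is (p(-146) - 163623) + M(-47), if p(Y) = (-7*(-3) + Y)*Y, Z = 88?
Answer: -145285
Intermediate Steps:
h = 88
M(P) = 88
p(Y) = Y*(21 + Y) (p(Y) = (21 + Y)*Y = Y*(21 + Y))
(p(-146) - 163623) + M(-47) = (-146*(21 - 146) - 163623) + 88 = (-146*(-125) - 163623) + 88 = (18250 - 163623) + 88 = -145373 + 88 = -145285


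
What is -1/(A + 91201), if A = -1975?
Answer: -1/89226 ≈ -1.1207e-5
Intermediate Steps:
-1/(A + 91201) = -1/(-1975 + 91201) = -1/89226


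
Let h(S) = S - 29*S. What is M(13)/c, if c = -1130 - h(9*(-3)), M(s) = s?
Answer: -13/1886 ≈ -0.0068929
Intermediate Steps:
h(S) = -28*S
c = -1886 (c = -1130 - (-28)*9*(-3) = -1130 - (-28)*(-27) = -1130 - 1*756 = -1130 - 756 = -1886)
M(13)/c = 13/(-1886) = 13*(-1/1886) = -13/1886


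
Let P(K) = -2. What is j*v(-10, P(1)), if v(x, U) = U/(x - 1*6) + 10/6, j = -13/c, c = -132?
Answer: 559/3168 ≈ 0.17645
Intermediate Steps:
j = 13/132 (j = -13/(-132) = -13*(-1/132) = 13/132 ≈ 0.098485)
v(x, U) = 5/3 + U/(-6 + x) (v(x, U) = U/(x - 6) + 10*(⅙) = U/(-6 + x) + 5/3 = 5/3 + U/(-6 + x))
j*v(-10, P(1)) = 13*((-10 - 2 + (5/3)*(-10))/(-6 - 10))/132 = 13*((-10 - 2 - 50/3)/(-16))/132 = 13*(-1/16*(-86/3))/132 = (13/132)*(43/24) = 559/3168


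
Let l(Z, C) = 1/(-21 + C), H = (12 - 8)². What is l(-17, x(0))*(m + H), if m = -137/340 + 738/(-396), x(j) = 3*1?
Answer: -5707/7480 ≈ -0.76297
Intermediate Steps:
H = 16 (H = 4² = 16)
x(j) = 3
m = -8477/3740 (m = -137*1/340 + 738*(-1/396) = -137/340 - 41/22 = -8477/3740 ≈ -2.2666)
l(-17, x(0))*(m + H) = (-8477/3740 + 16)/(-21 + 3) = (51363/3740)/(-18) = -1/18*51363/3740 = -5707/7480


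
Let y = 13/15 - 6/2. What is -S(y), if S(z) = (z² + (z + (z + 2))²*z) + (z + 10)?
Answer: -4918/3375 ≈ -1.4572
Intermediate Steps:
y = -32/15 (y = 13*(1/15) - 6*½ = 13/15 - 3 = -32/15 ≈ -2.1333)
S(z) = 10 + z + z² + z*(2 + 2*z)² (S(z) = (z² + (z + (2 + z))²*z) + (10 + z) = (z² + (2 + 2*z)²*z) + (10 + z) = (z² + z*(2 + 2*z)²) + (10 + z) = 10 + z + z² + z*(2 + 2*z)²)
-S(y) = -(10 - 32/15 + (-32/15)² + 4*(-32/15)*(1 - 32/15)²) = -(10 - 32/15 + 1024/225 + 4*(-32/15)*(-17/15)²) = -(10 - 32/15 + 1024/225 + 4*(-32/15)*(289/225)) = -(10 - 32/15 + 1024/225 - 36992/3375) = -1*4918/3375 = -4918/3375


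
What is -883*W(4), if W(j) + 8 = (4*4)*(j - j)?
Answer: 7064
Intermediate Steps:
W(j) = -8 (W(j) = -8 + (4*4)*(j - j) = -8 + 16*0 = -8 + 0 = -8)
-883*W(4) = -883*(-8) = 7064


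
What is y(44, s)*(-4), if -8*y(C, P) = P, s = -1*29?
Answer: -29/2 ≈ -14.500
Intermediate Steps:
s = -29
y(C, P) = -P/8
y(44, s)*(-4) = -1/8*(-29)*(-4) = (29/8)*(-4) = -29/2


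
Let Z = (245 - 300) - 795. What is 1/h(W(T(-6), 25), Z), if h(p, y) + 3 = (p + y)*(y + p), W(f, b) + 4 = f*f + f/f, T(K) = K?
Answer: 1/667486 ≈ 1.4982e-6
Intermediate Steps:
W(f, b) = -3 + f² (W(f, b) = -4 + (f*f + f/f) = -4 + (f² + 1) = -4 + (1 + f²) = -3 + f²)
Z = -850 (Z = -55 - 795 = -850)
h(p, y) = -3 + (p + y)² (h(p, y) = -3 + (p + y)*(y + p) = -3 + (p + y)*(p + y) = -3 + (p + y)²)
1/h(W(T(-6), 25), Z) = 1/(-3 + ((-3 + (-6)²) - 850)²) = 1/(-3 + ((-3 + 36) - 850)²) = 1/(-3 + (33 - 850)²) = 1/(-3 + (-817)²) = 1/(-3 + 667489) = 1/667486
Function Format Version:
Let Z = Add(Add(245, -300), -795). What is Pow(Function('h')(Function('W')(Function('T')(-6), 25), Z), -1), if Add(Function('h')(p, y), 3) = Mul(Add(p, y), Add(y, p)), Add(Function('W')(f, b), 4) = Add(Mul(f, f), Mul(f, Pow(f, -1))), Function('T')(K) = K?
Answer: Rational(1, 667486) ≈ 1.4982e-6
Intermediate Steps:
Function('W')(f, b) = Add(-3, Pow(f, 2)) (Function('W')(f, b) = Add(-4, Add(Mul(f, f), Mul(f, Pow(f, -1)))) = Add(-4, Add(Pow(f, 2), 1)) = Add(-4, Add(1, Pow(f, 2))) = Add(-3, Pow(f, 2)))
Z = -850 (Z = Add(-55, -795) = -850)
Function('h')(p, y) = Add(-3, Pow(Add(p, y), 2)) (Function('h')(p, y) = Add(-3, Mul(Add(p, y), Add(y, p))) = Add(-3, Mul(Add(p, y), Add(p, y))) = Add(-3, Pow(Add(p, y), 2)))
Pow(Function('h')(Function('W')(Function('T')(-6), 25), Z), -1) = Pow(Add(-3, Pow(Add(Add(-3, Pow(-6, 2)), -850), 2)), -1) = Pow(Add(-3, Pow(Add(Add(-3, 36), -850), 2)), -1) = Pow(Add(-3, Pow(Add(33, -850), 2)), -1) = Pow(Add(-3, Pow(-817, 2)), -1) = Pow(Add(-3, 667489), -1) = Pow(667486, -1) = Rational(1, 667486)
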